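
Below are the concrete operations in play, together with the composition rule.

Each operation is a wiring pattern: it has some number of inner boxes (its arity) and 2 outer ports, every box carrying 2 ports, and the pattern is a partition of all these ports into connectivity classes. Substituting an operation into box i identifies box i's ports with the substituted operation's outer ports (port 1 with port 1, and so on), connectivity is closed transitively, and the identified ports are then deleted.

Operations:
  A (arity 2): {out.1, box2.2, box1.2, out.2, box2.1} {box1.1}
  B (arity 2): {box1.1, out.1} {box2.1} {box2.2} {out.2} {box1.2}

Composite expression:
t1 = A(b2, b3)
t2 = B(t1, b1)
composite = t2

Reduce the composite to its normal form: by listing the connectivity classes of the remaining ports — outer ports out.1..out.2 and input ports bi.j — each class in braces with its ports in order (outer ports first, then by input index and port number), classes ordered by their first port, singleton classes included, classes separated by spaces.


{out.1, b2.2, b3.1, b3.2} {out.2} {b1.1} {b1.2} {b2.1}

Substituting into B glues patterns; closure does the rest.
after A, the pattern on (b2, b3) reads {out.1, out.2, b2.2, b3.1, b3.2} {b2.1} (out.j = its outer ports)
after B, the pattern on (b2, b3, b1) reads {out.1, b2.2, b3.1, b3.2} {out.2} {b1.1} {b1.2} {b2.1} (out.j = its outer ports)


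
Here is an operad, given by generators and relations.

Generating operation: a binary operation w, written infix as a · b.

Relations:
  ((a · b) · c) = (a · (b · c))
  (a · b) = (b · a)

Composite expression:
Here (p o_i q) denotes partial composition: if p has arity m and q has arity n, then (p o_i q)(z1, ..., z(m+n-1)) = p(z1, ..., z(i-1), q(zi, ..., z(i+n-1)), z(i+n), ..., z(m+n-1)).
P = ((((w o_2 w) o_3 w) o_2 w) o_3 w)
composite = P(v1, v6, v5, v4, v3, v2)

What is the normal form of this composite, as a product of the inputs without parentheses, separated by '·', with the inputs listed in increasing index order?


v1 · v2 · v3 · v4 · v5 · v6

With w associative and commutative, the v-input set is all that matters.
(v5 · v4) collapses to v5 · v4
(v6 · (v5 · v4)) collapses to v6 · v5 · v4
(v3 · v2) collapses to v3 · v2
((v6 · (v5 · v4)) · (v3 · v2)) collapses to v6 · v5 · v4 · v3 · v2
(v1 · ((v6 · (v5 · v4)) · (v3 · v2))) collapses to v1 · v6 · v5 · v4 · v3 · v2
reordering the factors by index: v1 · v2 · v3 · v4 · v5 · v6


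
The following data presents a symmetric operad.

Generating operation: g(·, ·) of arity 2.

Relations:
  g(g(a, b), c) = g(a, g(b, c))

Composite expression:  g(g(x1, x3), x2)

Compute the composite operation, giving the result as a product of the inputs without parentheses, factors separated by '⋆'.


x1 ⋆ x3 ⋆ x2

Key point: g is associative — brackets drop, the x-order remains.
g(x1, x3) flattens to x1 ⋆ x3
g(g(x1, x3), x2) flattens to x1 ⋆ x3 ⋆ x2


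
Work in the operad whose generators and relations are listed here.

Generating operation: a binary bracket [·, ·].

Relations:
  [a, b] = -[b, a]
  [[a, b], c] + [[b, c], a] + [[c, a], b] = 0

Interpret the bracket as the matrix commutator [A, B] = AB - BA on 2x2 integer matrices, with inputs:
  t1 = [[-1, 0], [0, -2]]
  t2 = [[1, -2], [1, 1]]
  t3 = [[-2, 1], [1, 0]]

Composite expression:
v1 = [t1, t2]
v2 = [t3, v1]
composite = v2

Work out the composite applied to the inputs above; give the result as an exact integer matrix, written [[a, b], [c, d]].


[[1, 4], [-2, -1]]

[t1, t2] = [[0, -2], [-1, 0]]
[t3, [t1, t2]] = [[1, 4], [-2, -1]]


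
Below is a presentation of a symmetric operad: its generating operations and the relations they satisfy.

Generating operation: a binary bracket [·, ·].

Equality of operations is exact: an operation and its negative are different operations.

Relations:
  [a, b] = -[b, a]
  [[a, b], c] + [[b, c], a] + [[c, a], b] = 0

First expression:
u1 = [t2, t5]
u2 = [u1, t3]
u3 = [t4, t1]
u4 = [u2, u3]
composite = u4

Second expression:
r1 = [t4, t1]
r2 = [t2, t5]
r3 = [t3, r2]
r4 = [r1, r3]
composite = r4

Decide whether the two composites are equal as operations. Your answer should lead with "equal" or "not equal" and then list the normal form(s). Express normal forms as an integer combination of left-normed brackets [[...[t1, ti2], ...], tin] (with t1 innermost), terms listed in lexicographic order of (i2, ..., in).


equal — both sides give [[[[t1, t4], t2], t5], t3] - [[[[t1, t4], t3], t2], t5] + [[[[t1, t4], t3], t5], t2] - [[[[t1, t4], t5], t2], t3]

In normal form, the first expression is [[[[t1, t4], t2], t5], t3] - [[[[t1, t4], t3], t2], t5] + [[[[t1, t4], t3], t5], t2] - [[[[t1, t4], t5], t2], t3]
In normal form, the second expression is [[[[t1, t4], t2], t5], t3] - [[[[t1, t4], t3], t2], t5] + [[[[t1, t4], t3], t5], t2] - [[[[t1, t4], t5], t2], t3]
Same normal form: equal.


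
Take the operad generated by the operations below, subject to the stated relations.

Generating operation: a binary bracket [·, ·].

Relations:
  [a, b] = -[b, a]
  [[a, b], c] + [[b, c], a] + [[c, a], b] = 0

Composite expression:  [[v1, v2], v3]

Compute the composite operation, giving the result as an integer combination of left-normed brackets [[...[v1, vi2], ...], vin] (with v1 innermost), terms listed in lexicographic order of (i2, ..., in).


[[v1, v2], v3]

A multilinear Lie element is pinned by v1-initial words (v1 innermost).
Composite bracket: [[v1, v2], v3]
The bracket unfolds into 4 signed words via [a, b] = ab - ba (2^2 = 4).
Collect the words opening with v1:
  the word v1v2v3 carries sign +1 and contributes +[[v1, v2], v3]


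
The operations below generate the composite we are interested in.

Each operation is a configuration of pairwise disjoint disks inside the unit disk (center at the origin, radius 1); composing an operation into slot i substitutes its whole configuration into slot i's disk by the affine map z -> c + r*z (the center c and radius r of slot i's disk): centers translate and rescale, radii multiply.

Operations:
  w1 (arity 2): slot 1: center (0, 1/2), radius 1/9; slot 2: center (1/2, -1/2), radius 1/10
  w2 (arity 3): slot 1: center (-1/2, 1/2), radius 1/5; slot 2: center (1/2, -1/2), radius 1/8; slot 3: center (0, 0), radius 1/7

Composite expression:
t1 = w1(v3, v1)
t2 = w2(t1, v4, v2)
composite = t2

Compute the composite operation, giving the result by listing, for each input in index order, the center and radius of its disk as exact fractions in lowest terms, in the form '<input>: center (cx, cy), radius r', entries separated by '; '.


v1: center (-2/5, 2/5), radius 1/50; v2: center (0, 0), radius 1/7; v3: center (-1/2, 3/5), radius 1/45; v4: center (1/2, -1/2), radius 1/8

Nesting under w2 composes maps z -> c + r*z down each v-path.
input v3: applying the 2 nested substitutions gives center (-1/2, 3/5), radius 1/45
input v1: applying the 2 nested substitutions gives center (-2/5, 2/5), radius 1/50
input v4: applying the 1 nested substitution gives center (1/2, -1/2), radius 1/8
input v2: applying the 1 nested substitution gives center (0, 0), radius 1/7


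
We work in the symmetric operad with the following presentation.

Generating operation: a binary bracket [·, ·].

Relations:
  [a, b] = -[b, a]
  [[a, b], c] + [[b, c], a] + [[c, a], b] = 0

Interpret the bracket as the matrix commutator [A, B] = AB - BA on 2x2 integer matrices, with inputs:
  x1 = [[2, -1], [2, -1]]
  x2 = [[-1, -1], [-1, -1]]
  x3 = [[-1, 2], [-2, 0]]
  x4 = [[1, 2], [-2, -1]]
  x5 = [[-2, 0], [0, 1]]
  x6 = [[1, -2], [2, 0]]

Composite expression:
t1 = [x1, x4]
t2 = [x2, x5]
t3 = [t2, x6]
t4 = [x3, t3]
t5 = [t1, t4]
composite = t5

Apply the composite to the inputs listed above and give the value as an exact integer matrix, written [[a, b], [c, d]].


[[54, -180], [252, -54]]

[x1, x4] = [[-2, 8], [10, 2]]
[x2, x5] = [[0, -3], [3, 0]]
[[x2, x5], x6] = [[0, 3], [3, 0]]
[x3, [[x2, x5], x6]] = [[12, -3], [3, -12]]
[[x1, x4], [x3, [[x2, x5], x6]]] = [[54, -180], [252, -54]]


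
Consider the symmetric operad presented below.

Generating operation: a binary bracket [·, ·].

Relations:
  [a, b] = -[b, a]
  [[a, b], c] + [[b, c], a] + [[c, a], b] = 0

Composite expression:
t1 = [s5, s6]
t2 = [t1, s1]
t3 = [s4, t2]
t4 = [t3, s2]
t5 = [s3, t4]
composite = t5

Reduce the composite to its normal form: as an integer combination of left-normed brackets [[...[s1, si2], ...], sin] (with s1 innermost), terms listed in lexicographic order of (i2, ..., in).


Expand each bracket as ab - ba; the s1-initial words give the coefficients.
Composite bracket: [s3, [[s4, [[s5, s6], s1]], s2]]
Each bracket splits as ab - ba, giving 32 signed words (2^5 = 32).
Only words starting with s1 matter:
  s1s5s6s4s2s3 (sign -1) contributes -[[[[[s1, s5], s6], s4], s2], s3]
  s1s6s5s4s2s3 (sign +1) contributes +[[[[[s1, s6], s5], s4], s2], s3]

-[[[[[s1, s5], s6], s4], s2], s3] + [[[[[s1, s6], s5], s4], s2], s3]


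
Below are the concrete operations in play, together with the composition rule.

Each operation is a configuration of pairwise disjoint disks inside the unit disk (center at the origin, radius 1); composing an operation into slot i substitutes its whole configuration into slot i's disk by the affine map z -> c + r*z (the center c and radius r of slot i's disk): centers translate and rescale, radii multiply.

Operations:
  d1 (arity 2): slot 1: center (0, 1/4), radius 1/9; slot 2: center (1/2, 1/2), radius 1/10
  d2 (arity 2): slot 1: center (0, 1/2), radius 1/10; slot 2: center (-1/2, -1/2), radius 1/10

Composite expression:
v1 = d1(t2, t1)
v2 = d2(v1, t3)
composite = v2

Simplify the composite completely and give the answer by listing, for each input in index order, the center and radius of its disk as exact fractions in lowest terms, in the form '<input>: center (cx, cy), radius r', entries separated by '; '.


t1: center (1/20, 11/20), radius 1/100; t2: center (0, 21/40), radius 1/90; t3: center (-1/2, -1/2), radius 1/10

Follow each t-input down from d2: c' goes to c + r*c', radius to r*r'.
for t2, the 2-step affine chain lands on center (0, 21/40), radius 1/90
for t1, the 2-step affine chain lands on center (1/20, 11/20), radius 1/100
for t3, the 1-step affine chain lands on center (-1/2, -1/2), radius 1/10


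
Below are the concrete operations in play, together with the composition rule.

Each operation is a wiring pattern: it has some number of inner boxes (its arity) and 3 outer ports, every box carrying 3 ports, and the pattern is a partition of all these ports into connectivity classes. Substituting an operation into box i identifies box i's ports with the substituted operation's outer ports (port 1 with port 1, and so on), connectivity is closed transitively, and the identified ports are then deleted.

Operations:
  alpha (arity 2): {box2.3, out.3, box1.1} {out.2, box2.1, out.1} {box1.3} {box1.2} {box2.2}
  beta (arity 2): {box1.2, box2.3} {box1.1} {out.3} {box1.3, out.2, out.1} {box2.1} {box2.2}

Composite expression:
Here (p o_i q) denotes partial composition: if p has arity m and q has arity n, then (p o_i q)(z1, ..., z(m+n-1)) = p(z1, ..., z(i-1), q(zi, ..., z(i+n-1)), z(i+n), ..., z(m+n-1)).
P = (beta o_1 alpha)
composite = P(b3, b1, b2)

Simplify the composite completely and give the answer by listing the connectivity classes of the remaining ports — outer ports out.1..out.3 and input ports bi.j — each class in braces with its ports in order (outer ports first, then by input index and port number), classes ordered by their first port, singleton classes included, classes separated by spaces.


Connectivity passes through glued beta-boundaries; trace each wire chain.
stage alpha: inputs (b3, b1), connectivity {out.1, out.2, b1.1} {out.3, b1.3, b3.1} {b1.2} {b3.2} {b3.3}, out.j its boundary
stage beta: inputs (b3, b1, b2), connectivity {out.1, out.2, b1.3, b3.1} {out.3} {b1.1, b2.3} {b1.2} {b2.1} {b2.2} {b3.2} {b3.3}, out.j its boundary

{out.1, out.2, b1.3, b3.1} {out.3} {b1.1, b2.3} {b1.2} {b2.1} {b2.2} {b3.2} {b3.3}


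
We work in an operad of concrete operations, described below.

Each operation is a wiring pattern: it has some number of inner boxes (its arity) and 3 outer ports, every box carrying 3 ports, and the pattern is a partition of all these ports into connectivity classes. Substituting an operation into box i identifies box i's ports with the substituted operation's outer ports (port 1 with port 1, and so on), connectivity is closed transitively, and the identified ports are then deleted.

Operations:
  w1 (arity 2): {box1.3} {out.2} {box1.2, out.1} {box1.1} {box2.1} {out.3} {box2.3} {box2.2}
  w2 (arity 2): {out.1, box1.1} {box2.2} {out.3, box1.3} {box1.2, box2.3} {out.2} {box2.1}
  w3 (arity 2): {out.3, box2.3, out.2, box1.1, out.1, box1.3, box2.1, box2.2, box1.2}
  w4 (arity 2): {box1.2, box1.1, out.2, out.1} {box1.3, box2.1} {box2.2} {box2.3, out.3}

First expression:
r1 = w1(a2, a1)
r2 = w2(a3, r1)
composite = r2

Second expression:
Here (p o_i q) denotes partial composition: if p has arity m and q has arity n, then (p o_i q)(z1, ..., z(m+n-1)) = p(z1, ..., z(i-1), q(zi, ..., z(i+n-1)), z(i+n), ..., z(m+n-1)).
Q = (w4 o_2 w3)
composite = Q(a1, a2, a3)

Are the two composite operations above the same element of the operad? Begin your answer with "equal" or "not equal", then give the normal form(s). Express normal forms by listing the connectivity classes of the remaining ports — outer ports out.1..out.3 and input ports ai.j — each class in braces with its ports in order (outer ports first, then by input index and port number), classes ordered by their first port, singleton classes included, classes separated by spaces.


not equal: they reduce to {out.1, a3.1} {out.2} {out.3, a3.3} {a1.1} {a1.2} {a1.3} {a2.1} {a2.2} {a2.3} {a3.2} and {out.1, out.2, a1.1, a1.2} {out.3, a1.3, a2.1, a2.2, a2.3, a3.1, a3.2, a3.3}

The first expression reduces to {out.1, a3.1} {out.2} {out.3, a3.3} {a1.1} {a1.2} {a1.3} {a2.1} {a2.2} {a2.3} {a3.2}
The second expression reduces to {out.1, out.2, a1.1, a1.2} {out.3, a1.3, a2.1, a2.2, a2.3, a3.1, a3.2, a3.3}
No match — not equal.


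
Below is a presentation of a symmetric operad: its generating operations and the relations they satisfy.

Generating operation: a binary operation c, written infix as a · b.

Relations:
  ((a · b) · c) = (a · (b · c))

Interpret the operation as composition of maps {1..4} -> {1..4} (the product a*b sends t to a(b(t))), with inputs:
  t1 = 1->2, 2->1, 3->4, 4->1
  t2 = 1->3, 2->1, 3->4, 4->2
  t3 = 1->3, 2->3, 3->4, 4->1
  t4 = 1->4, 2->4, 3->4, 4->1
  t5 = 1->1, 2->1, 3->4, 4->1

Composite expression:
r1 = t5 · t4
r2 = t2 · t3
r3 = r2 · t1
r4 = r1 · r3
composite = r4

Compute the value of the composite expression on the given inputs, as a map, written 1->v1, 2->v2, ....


1->1, 2->1, 3->1, 4->1

(t5 · t4) = 1->1, 2->1, 3->1, 4->1
(t2 · t3) = 1->4, 2->4, 3->2, 4->3
((t2 · t3) · t1) = 1->4, 2->4, 3->3, 4->4
((t5 · t4) · ((t2 · t3) · t1)) = 1->1, 2->1, 3->1, 4->1


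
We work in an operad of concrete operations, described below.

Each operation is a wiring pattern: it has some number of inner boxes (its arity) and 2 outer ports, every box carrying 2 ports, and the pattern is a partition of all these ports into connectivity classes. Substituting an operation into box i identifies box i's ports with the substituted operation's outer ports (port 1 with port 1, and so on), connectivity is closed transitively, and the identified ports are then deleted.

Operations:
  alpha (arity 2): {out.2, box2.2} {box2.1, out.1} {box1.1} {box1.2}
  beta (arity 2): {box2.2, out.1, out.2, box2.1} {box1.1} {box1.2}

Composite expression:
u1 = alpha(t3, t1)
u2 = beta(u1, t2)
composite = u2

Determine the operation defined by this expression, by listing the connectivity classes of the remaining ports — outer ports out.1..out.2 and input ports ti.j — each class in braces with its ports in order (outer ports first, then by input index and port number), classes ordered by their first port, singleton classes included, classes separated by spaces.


Two ports join when wires chain via beta-identified ports.
the subtree at alpha composes to {out.1, t1.1} {out.2, t1.2} {t3.1} {t3.2} on (t3, t1); out.j = own outer ports
the subtree at beta composes to {out.1, out.2, t2.1, t2.2} {t1.1} {t1.2} {t3.1} {t3.2} on (t3, t1, t2); out.j = own outer ports

{out.1, out.2, t2.1, t2.2} {t1.1} {t1.2} {t3.1} {t3.2}


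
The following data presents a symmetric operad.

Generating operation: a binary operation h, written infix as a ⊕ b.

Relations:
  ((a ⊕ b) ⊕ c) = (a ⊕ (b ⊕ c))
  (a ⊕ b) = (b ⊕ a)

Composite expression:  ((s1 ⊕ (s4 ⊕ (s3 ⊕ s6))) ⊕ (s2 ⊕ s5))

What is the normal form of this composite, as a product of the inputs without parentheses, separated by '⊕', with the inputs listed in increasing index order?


s1 ⊕ s2 ⊕ s3 ⊕ s4 ⊕ s5 ⊕ s6

With h associative and commutative, the s-input set is all that matters.
(s3 ⊕ s6) collapses to s3 ⊕ s6
(s4 ⊕ (s3 ⊕ s6)) collapses to s4 ⊕ s3 ⊕ s6
(s1 ⊕ (s4 ⊕ (s3 ⊕ s6))) collapses to s1 ⊕ s4 ⊕ s3 ⊕ s6
(s2 ⊕ s5) collapses to s2 ⊕ s5
((s1 ⊕ (s4 ⊕ (s3 ⊕ s6))) ⊕ (s2 ⊕ s5)) collapses to s1 ⊕ s4 ⊕ s3 ⊕ s6 ⊕ s2 ⊕ s5
rearranged into index order: s1 ⊕ s2 ⊕ s3 ⊕ s4 ⊕ s5 ⊕ s6


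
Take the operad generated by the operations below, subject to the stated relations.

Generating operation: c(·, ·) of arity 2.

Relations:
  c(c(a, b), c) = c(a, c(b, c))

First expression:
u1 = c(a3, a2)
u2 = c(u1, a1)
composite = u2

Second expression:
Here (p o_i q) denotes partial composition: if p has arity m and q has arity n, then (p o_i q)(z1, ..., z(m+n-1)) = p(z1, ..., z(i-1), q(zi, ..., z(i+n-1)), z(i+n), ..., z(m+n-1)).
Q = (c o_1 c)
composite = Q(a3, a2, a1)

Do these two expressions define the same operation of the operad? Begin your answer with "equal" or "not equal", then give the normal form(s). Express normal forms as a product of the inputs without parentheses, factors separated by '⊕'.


equal: each reduces to a3 ⊕ a2 ⊕ a1

The first expression, normalized: a3 ⊕ a2 ⊕ a1
The second expression, normalized: a3 ⊕ a2 ⊕ a1
The forms coincide; equal.


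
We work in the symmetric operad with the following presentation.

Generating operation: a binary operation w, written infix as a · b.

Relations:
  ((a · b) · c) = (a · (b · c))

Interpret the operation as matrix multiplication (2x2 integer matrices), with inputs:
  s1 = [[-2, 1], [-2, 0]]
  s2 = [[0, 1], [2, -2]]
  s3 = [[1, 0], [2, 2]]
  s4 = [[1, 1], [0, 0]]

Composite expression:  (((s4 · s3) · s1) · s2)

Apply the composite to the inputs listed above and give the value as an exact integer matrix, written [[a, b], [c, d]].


[[6, -16], [0, 0]]

(s4 · s3) = [[3, 2], [0, 0]]
((s4 · s3) · s1) = [[-10, 3], [0, 0]]
(((s4 · s3) · s1) · s2) = [[6, -16], [0, 0]]


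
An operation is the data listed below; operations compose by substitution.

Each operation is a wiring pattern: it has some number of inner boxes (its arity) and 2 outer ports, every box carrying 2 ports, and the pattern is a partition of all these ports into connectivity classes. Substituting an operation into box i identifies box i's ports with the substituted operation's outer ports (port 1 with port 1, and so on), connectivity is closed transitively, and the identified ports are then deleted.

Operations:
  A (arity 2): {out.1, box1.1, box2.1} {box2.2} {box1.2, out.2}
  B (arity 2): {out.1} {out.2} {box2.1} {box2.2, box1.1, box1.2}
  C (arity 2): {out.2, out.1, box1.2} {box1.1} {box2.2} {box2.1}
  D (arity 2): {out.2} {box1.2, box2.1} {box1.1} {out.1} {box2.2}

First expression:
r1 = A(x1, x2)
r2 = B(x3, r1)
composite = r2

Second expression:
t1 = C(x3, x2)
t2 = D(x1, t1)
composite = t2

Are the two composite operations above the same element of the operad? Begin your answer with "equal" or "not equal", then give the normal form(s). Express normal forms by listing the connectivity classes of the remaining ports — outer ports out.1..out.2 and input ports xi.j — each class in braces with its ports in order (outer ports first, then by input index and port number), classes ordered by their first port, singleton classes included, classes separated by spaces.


not equal; the first gives {out.1} {out.2} {x1.1, x2.1} {x1.2, x3.1, x3.2} {x2.2} and the second {out.1} {out.2} {x1.1} {x1.2, x3.2} {x2.1} {x2.2} {x3.1}

The first expression, normalized: {out.1} {out.2} {x1.1, x2.1} {x1.2, x3.1, x3.2} {x2.2}
The second expression, normalized: {out.1} {out.2} {x1.1} {x1.2, x3.2} {x2.1} {x2.2} {x3.1}
The normal forms differ: not equal.


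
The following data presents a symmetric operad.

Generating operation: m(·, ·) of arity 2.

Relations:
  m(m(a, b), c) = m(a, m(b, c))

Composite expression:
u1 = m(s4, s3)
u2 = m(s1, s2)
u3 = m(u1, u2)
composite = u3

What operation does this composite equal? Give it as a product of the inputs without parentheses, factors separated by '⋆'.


All parenthesizations of m agree; list the s-inputs left to right.
m(s4, s3) spells out as s4 ⋆ s3
m(s1, s2) spells out as s1 ⋆ s2
m(m(s4, s3), m(s1, s2)) spells out as s4 ⋆ s3 ⋆ s1 ⋆ s2

s4 ⋆ s3 ⋆ s1 ⋆ s2


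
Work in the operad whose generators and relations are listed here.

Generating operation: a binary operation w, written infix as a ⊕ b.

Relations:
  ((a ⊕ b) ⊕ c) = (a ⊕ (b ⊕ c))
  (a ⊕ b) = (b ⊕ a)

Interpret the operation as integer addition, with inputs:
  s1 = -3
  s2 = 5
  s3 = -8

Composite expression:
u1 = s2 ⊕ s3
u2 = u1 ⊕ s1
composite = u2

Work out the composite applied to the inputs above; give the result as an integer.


-6

(s2 ⊕ s3) = -3
((s2 ⊕ s3) ⊕ s1) = -6


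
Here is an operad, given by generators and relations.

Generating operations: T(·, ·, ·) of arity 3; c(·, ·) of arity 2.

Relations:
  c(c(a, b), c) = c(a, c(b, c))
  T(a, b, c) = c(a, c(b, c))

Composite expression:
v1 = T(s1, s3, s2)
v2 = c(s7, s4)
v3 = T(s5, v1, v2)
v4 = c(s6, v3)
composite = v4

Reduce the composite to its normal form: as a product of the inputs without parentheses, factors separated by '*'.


Every regrouping of c is equal, so read the s-inputs in written order.
T(s1, s3, s2) spells out as s1 * s3 * s2
c(s7, s4) spells out as s7 * s4
T(s5, T(s1, s3, s2), c(s7, s4)) spells out as s5 * s1 * s3 * s2 * s7 * s4
c(s6, T(s5, T(s1, s3, s2), c(s7, s4))) spells out as s6 * s5 * s1 * s3 * s2 * s7 * s4

s6 * s5 * s1 * s3 * s2 * s7 * s4


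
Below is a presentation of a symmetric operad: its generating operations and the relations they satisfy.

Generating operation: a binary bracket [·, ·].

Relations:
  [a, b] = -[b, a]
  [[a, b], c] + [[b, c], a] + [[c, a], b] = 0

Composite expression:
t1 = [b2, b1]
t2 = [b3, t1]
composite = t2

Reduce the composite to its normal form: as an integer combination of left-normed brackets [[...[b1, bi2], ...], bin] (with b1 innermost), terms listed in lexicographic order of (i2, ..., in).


Skip Jacobi rewriting: expand, keep b1-initial words, read off terms.
Composite bracket: [b3, [b2, b1]]
Each bracket splits as ab - ba, giving 4 signed words (2^2 = 4).
Coefficients come from the b1-initial words:
  sign of b1b2b3 is +1, so it contributes +[[b1, b2], b3]

[[b1, b2], b3]


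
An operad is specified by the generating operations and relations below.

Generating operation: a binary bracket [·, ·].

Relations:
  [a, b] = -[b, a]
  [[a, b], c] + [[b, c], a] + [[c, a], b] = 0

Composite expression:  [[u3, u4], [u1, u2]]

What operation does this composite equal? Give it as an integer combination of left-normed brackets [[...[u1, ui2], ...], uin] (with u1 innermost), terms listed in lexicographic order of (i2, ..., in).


-[[[u1, u2], u3], u4] + [[[u1, u2], u4], u3]

A multilinear Lie element is pinned by u1-initial words (u1 innermost).
Composite bracket: [[u3, u4], [u1, u2]]
Full expansion: 8 signed words from ab - ba (2^3 = 8).
Coefficients come from the u1-initial words:
  u1u2u3u4 (sign -1) contributes -[[[u1, u2], u3], u4]
  u1u2u4u3 (sign +1) contributes +[[[u1, u2], u4], u3]


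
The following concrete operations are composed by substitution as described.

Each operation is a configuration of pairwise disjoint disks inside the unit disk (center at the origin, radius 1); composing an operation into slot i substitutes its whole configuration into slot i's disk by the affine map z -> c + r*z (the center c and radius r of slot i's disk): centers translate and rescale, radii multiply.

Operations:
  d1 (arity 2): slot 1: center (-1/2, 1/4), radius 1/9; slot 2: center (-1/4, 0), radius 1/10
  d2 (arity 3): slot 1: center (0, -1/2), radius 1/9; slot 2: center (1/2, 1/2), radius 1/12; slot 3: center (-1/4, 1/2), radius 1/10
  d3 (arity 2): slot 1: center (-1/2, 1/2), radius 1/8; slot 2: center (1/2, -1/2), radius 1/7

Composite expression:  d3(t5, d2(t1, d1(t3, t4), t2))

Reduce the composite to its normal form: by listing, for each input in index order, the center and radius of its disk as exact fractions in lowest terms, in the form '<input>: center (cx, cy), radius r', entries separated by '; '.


t1: center (1/2, -4/7), radius 1/63; t2: center (13/28, -3/7), radius 1/70; t3: center (95/168, -143/336), radius 1/756; t4: center (191/336, -3/7), radius 1/840; t5: center (-1/2, 1/2), radius 1/8

Follow each t-input down from d3: c' goes to c + r*c', radius to r*r'.
t5: after 1 affine step, its disk has center (-1/2, 1/2), radius 1/8
t1: after 2 affine steps, its disk has center (1/2, -4/7), radius 1/63
t3: after 3 affine steps, its disk has center (95/168, -143/336), radius 1/756
t4: after 3 affine steps, its disk has center (191/336, -3/7), radius 1/840
t2: after 2 affine steps, its disk has center (13/28, -3/7), radius 1/70


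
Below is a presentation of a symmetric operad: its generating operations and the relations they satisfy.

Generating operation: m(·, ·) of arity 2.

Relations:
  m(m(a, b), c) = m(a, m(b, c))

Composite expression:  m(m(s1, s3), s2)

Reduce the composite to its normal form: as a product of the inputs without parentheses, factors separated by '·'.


s1 · s3 · s2

Key point: m is associative — brackets drop, the s-order remains.
m(s1, s3) flattens to s1 · s3
m(m(s1, s3), s2) flattens to s1 · s3 · s2


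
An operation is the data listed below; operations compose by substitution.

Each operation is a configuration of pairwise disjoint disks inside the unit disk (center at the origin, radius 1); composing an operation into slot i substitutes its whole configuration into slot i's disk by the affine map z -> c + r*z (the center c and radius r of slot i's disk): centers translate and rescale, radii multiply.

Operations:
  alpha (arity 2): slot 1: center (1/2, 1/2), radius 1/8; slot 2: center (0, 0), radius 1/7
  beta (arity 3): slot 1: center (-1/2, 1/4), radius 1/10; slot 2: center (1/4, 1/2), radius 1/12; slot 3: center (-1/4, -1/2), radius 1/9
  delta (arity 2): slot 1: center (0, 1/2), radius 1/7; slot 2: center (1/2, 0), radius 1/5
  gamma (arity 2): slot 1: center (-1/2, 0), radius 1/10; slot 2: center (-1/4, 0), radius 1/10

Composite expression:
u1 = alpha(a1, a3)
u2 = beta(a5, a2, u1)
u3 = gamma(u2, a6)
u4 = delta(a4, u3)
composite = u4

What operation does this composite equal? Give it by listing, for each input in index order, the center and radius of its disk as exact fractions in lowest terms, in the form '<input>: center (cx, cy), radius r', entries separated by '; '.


Follow each a-input down from delta: c' goes to c + r*c', radius to r*r'.
a4 passes through 1 substitution, ending at center (0, 1/2), radius 1/7
a5 passes through 3 substitutions, ending at center (39/100, 1/200), radius 1/500
a2 passes through 3 substitutions, ending at center (81/200, 1/100), radius 1/600
a1 passes through 4 substitutions, ending at center (713/1800, -2/225), radius 1/3600
a3 passes through 4 substitutions, ending at center (79/200, -1/100), radius 1/3150
a6 passes through 2 substitutions, ending at center (9/20, 0), radius 1/50

a1: center (713/1800, -2/225), radius 1/3600; a2: center (81/200, 1/100), radius 1/600; a3: center (79/200, -1/100), radius 1/3150; a4: center (0, 1/2), radius 1/7; a5: center (39/100, 1/200), radius 1/500; a6: center (9/20, 0), radius 1/50


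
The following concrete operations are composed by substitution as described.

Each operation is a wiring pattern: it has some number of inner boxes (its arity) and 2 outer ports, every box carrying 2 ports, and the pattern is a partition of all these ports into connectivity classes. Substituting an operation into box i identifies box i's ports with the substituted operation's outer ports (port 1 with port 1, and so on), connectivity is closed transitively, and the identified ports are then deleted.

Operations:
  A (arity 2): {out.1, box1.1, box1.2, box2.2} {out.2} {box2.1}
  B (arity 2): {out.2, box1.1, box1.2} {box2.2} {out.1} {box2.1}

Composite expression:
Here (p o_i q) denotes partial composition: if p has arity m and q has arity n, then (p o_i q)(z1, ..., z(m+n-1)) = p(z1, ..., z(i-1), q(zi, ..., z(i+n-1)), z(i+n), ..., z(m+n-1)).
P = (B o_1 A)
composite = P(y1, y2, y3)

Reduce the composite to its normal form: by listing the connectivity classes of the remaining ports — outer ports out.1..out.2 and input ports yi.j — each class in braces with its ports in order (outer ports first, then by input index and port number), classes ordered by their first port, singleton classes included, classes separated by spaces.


{out.1} {out.2, y1.1, y1.2, y2.2} {y2.1} {y3.1} {y3.2}

Connectivity passes through glued B-boundaries; trace each wire chain.
after A, the pattern on (y1, y2) reads {out.1, y1.1, y1.2, y2.2} {out.2} {y2.1} (out.j = its outer ports)
after B, the pattern on (y1, y2, y3) reads {out.1} {out.2, y1.1, y1.2, y2.2} {y2.1} {y3.1} {y3.2} (out.j = its outer ports)


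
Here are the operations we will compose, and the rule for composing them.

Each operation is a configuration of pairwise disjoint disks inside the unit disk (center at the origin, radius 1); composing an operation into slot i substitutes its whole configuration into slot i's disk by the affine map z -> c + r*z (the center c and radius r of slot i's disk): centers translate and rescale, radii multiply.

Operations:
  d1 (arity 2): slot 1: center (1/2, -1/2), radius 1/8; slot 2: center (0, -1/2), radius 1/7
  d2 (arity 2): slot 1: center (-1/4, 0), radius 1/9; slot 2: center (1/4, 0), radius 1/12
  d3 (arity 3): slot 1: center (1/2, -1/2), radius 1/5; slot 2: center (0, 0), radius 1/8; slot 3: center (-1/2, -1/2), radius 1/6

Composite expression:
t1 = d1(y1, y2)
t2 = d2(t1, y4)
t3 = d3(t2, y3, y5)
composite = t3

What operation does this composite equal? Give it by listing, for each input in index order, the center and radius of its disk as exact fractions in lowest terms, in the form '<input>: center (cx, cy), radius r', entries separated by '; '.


Each y-disk chains the slot maps above it in d3; radii multiply.
input y1: applying the 3 nested substitutions gives center (83/180, -23/45), radius 1/360
input y2: applying the 3 nested substitutions gives center (9/20, -23/45), radius 1/315
input y4: applying the 2 nested substitutions gives center (11/20, -1/2), radius 1/60
input y3: applying the 1 nested substitution gives center (0, 0), radius 1/8
input y5: applying the 1 nested substitution gives center (-1/2, -1/2), radius 1/6

y1: center (83/180, -23/45), radius 1/360; y2: center (9/20, -23/45), radius 1/315; y3: center (0, 0), radius 1/8; y4: center (11/20, -1/2), radius 1/60; y5: center (-1/2, -1/2), radius 1/6


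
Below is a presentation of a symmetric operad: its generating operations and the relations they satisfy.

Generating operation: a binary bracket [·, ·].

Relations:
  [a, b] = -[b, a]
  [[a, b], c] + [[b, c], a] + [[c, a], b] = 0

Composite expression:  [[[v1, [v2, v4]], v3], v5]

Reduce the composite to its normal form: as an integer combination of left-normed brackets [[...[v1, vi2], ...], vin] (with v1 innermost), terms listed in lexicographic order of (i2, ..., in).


[[[[v1, v2], v4], v3], v5] - [[[[v1, v4], v2], v3], v5]

Skip Jacobi rewriting: expand, keep v1-initial words, read off terms.
Composite bracket: [[[v1, [v2, v4]], v3], v5]
Each bracket splits as ab - ba, giving 16 signed words (2^4 = 16).
The v1-initial words carry the normal form:
  the word v1v2v4v3v5 carries sign +1 and contributes +[[[[v1, v2], v4], v3], v5]
  the word v1v4v2v3v5 carries sign -1 and contributes -[[[[v1, v4], v2], v3], v5]


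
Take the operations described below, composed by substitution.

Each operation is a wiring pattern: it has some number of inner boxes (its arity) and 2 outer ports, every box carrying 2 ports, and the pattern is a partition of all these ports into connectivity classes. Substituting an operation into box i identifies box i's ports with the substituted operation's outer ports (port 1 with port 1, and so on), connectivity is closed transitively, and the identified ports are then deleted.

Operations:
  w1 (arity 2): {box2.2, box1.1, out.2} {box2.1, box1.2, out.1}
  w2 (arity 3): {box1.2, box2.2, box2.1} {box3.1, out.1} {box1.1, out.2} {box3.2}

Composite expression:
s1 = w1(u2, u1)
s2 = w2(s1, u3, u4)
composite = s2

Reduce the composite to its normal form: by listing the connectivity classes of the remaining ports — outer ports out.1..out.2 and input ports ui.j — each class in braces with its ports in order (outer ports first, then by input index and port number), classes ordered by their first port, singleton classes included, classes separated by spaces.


{out.1, u4.1} {out.2, u1.1, u2.2} {u1.2, u2.1, u3.1, u3.2} {u4.2}

Treat the ports identified at w2 as solder joints: merge, then drop.
the subtree at w1 composes to {out.1, u1.1, u2.2} {out.2, u1.2, u2.1} on (u2, u1); out.j = own outer ports
the subtree at w2 composes to {out.1, u4.1} {out.2, u1.1, u2.2} {u1.2, u2.1, u3.1, u3.2} {u4.2} on (u2, u1, u3, u4); out.j = own outer ports


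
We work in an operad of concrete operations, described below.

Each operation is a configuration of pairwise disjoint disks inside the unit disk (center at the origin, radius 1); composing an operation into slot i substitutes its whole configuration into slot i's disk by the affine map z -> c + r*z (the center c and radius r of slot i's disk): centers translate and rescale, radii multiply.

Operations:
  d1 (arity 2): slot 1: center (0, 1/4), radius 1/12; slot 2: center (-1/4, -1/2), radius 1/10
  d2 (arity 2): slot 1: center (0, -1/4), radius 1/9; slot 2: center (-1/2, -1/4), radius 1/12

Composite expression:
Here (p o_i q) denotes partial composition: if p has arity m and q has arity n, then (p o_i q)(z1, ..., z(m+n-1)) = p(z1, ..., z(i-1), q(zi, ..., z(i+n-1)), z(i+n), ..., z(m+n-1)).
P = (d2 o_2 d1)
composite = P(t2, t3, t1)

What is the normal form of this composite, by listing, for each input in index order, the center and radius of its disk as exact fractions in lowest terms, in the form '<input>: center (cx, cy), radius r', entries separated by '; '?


t1: center (-25/48, -7/24), radius 1/120; t2: center (0, -1/4), radius 1/9; t3: center (-1/2, -11/48), radius 1/144

Affine substitution under d2: radii multiply and t-centers shift.
t2: after 1 affine step, its disk has center (0, -1/4), radius 1/9
t3: after 2 affine steps, its disk has center (-1/2, -11/48), radius 1/144
t1: after 2 affine steps, its disk has center (-25/48, -7/24), radius 1/120


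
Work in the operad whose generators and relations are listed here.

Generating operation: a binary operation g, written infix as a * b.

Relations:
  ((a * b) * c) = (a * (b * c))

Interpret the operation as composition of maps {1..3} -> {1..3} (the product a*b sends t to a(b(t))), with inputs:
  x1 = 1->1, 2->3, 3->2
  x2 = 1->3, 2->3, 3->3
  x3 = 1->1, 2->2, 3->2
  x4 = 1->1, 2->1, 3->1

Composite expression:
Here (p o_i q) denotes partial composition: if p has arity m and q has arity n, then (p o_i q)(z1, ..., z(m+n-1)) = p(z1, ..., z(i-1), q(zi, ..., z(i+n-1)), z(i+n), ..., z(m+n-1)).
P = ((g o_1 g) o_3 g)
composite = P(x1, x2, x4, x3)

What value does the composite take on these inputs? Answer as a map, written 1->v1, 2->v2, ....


1->2, 2->2, 3->2


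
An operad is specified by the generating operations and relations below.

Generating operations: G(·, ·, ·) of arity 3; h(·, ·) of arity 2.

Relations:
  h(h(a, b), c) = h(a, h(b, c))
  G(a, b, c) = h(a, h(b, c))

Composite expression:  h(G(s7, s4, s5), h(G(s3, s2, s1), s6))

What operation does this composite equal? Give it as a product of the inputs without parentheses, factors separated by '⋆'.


s7 ⋆ s4 ⋆ s5 ⋆ s3 ⋆ s2 ⋆ s1 ⋆ s6

Key point: h is associative — brackets drop, the s-order remains.
G(s7, s4, s5) collapses to s7 ⋆ s4 ⋆ s5
G(s3, s2, s1) collapses to s3 ⋆ s2 ⋆ s1
h(G(s3, s2, s1), s6) collapses to s3 ⋆ s2 ⋆ s1 ⋆ s6
h(G(s7, s4, s5), h(G(s3, s2, s1), s6)) collapses to s7 ⋆ s4 ⋆ s5 ⋆ s3 ⋆ s2 ⋆ s1 ⋆ s6


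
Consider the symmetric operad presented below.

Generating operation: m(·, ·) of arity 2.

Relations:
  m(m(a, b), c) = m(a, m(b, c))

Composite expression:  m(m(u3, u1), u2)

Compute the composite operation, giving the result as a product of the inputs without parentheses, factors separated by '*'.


Key point: m is associative — brackets drop, the u-order remains.
m(u3, u1) unparenthesizes to u3 * u1
m(m(u3, u1), u2) unparenthesizes to u3 * u1 * u2

u3 * u1 * u2


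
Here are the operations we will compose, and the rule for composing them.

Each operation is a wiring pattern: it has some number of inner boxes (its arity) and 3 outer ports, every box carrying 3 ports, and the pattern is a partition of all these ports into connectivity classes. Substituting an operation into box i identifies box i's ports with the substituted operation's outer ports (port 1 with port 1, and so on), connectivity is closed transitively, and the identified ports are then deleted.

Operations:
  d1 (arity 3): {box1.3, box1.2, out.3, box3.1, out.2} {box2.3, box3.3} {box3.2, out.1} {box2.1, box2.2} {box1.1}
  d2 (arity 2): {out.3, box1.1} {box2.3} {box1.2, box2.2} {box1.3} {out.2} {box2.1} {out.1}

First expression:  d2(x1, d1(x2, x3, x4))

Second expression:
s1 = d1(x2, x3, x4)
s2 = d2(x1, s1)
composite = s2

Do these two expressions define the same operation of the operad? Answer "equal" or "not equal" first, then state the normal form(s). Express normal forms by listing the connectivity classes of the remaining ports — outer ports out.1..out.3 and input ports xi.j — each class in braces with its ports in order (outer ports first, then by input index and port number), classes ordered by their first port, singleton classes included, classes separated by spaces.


equal; the common form is {out.1} {out.2} {out.3, x1.1} {x1.2, x2.2, x2.3, x4.1} {x1.3} {x2.1} {x3.1, x3.2} {x3.3, x4.3} {x4.2}

The first expression reduces to {out.1} {out.2} {out.3, x1.1} {x1.2, x2.2, x2.3, x4.1} {x1.3} {x2.1} {x3.1, x3.2} {x3.3, x4.3} {x4.2}
The second expression reduces to {out.1} {out.2} {out.3, x1.1} {x1.2, x2.2, x2.3, x4.1} {x1.3} {x2.1} {x3.1, x3.2} {x3.3, x4.3} {x4.2}
Identical normal forms: equal.


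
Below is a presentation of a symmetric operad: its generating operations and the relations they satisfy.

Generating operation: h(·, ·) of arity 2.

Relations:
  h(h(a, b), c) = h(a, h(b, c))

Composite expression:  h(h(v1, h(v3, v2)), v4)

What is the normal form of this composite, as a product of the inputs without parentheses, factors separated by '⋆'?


v1 ⋆ v3 ⋆ v2 ⋆ v4

Under associativity of h, the answer is the v's in reading order.
h(v3, v2) linearizes to v3 ⋆ v2
h(v1, h(v3, v2)) linearizes to v1 ⋆ v3 ⋆ v2
h(h(v1, h(v3, v2)), v4) linearizes to v1 ⋆ v3 ⋆ v2 ⋆ v4


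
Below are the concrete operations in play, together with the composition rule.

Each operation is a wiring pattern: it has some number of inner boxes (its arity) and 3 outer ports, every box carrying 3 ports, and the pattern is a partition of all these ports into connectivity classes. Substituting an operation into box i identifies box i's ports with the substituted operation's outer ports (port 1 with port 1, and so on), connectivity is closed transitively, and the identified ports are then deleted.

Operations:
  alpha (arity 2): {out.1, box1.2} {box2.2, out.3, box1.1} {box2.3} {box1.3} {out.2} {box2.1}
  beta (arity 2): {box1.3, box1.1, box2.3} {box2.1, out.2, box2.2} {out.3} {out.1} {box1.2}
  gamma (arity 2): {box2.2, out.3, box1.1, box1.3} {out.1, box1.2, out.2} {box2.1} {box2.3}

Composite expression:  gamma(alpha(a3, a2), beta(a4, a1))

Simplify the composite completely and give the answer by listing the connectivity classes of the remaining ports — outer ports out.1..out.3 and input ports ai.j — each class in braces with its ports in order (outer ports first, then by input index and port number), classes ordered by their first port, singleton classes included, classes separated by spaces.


{out.1, out.2} {out.3, a1.1, a1.2, a2.2, a3.1, a3.2} {a1.3, a4.1, a4.3} {a2.1} {a2.3} {a3.3} {a4.2}

Reachability decides: close wires over gamma-identified ports.
composing alpha on (a3, a2), with out.j its own outer ports: {out.1, a3.2} {out.2} {out.3, a2.2, a3.1} {a2.1} {a2.3} {a3.3}
composing beta on (a4, a1), with out.j its own outer ports: {out.1} {out.2, a1.1, a1.2} {out.3} {a1.3, a4.1, a4.3} {a4.2}
composing gamma on (a3, a2, a4, a1), with out.j its own outer ports: {out.1, out.2} {out.3, a1.1, a1.2, a2.2, a3.1, a3.2} {a1.3, a4.1, a4.3} {a2.1} {a2.3} {a3.3} {a4.2}
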